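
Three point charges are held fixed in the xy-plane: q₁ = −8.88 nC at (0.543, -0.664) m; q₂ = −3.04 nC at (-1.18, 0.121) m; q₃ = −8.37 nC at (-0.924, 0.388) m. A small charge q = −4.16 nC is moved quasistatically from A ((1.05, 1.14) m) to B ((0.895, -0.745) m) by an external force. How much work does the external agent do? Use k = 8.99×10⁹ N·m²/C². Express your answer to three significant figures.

7.44×10⁻⁷ J

For quasistatic motion the external work equals the change in potential energy: W_ext = qΔV = q(V_B − V_A).
At A: distances to the source charges are 1.87 m, 2.45 m, 2.11 m; V_A = Σ kqᵢ/rᵢ = -89.4 V.
At B: distances to the source charges are 0.361 m, 2.25 m, 2.14 m; V_B = Σ kqᵢ/rᵢ = -268 V.
ΔV = V_B − V_A = -179 V.
W_ext = qΔV = (-4.16×10⁻⁹ C)(-179 V) = 7.44×10⁻⁷ J.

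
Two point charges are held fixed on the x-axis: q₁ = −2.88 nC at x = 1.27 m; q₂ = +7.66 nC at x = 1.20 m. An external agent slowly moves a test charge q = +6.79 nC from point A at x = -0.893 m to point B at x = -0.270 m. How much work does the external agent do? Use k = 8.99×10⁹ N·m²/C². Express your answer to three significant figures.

6.18×10⁻⁸ J

For quasistatic motion the external work equals the change in potential energy: W_ext = qΔV = q(V_B − V_A).
At A: distances to the source charges are 2.16 m, 2.09 m; V_A = Σ kqᵢ/rᵢ = 20.9 V.
At B: distances to the source charges are 1.54 m, 1.47 m; V_B = Σ kqᵢ/rᵢ = 30.0 V.
ΔV = V_B − V_A = 9.10 V.
W_ext = qΔV = (6.79×10⁻⁹ C)(9.10 V) = 6.18×10⁻⁸ J.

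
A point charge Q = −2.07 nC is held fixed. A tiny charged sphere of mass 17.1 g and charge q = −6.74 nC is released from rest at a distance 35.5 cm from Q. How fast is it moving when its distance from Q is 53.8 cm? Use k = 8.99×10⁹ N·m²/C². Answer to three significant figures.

3.75×10⁻³ m/s

Only the electrostatic force acts, so mechanical energy is conserved: ½mv² = U₁ − U₂ = kQq(1/r₁ − 1/r₂).
U₁ − U₂ = (8.99×10⁹ N·m²/C²)(-2.07×10⁻⁹ C)(-6.74×10⁻⁹ C)(1/0.355 − 1/0.538) = 1.20×10⁻⁷ J.
v = √(2·1.20×10⁻⁷/0.0171) = 3.75×10⁻³ m/s.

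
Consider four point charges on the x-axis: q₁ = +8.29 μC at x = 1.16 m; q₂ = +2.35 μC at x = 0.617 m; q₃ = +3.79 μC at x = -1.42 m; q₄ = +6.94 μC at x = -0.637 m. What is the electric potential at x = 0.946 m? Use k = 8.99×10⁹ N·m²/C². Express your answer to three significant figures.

4.66×10⁵ V

Electric potential is a scalar, so the contributions from each charge add algebraically: V = Σ kqᵢ/rᵢ.
Distances from the field point to each charge: r₁ = 0.214 m, r₂ = 0.329 m, r₃ = 2.37 m, r₄ = 1.58 m.
V = k[(8.29×10⁻⁶)/(0.214) + (2.35×10⁻⁶)/(0.329) + (3.79×10⁻⁶)/(2.37) + (6.94×10⁻⁶)/(1.58)] = 4.66×10⁵ V.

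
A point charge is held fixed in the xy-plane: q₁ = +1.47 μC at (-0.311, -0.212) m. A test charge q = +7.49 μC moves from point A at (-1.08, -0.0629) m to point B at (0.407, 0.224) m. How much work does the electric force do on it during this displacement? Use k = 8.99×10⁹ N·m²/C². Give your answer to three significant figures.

8.53×10⁻³ J

The work done by the electric force is W_field = −ΔU = −q(V_B − V_A) = q(V_A − V_B).
At A: distance to the source charge is 0.783 m; V_A = kq₁/r = 1.69×10⁴ V.
At B: distance to the source charge is 0.840 m; V_B = kq₁/r = 1.57×10⁴ V.
ΔV = V_B − V_A = -1140 V.
W_field = −qΔV = −(7.49×10⁻⁶ C)(-1140 V) = 8.53×10⁻³ J.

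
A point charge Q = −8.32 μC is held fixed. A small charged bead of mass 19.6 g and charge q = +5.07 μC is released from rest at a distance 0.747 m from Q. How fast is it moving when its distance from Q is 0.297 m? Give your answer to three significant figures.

Only the electrostatic force acts, so mechanical energy is conserved: ½mv² = U₁ − U₂ = kQq(1/r₁ − 1/r₂).
U₁ − U₂ = (8.99×10⁹ N·m²/C²)(-8.32×10⁻⁶ C)(5.07×10⁻⁶ C)(1/0.747 − 1/0.297) = 0.769 J.
v = √(2·0.769/0.0196) = 8.86 m/s.

8.86 m/s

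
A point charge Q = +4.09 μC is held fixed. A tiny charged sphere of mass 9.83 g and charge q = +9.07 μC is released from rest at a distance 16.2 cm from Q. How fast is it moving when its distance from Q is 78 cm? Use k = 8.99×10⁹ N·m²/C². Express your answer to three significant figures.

18.2 m/s

Only the electrostatic force acts, so mechanical energy is conserved: ½mv² = U₁ − U₂ = kQq(1/r₁ − 1/r₂).
U₁ − U₂ = (8.99×10⁹ N·m²/C²)(4.09×10⁻⁶ C)(9.07×10⁻⁶ C)(1/0.162 − 1/0.780) = 1.63 J.
v = √(2·1.63/9.83×10⁻³) = 18.2 m/s.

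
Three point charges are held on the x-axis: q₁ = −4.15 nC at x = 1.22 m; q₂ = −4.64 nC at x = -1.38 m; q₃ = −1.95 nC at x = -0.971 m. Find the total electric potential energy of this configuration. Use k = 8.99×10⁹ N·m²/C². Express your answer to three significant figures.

2.99×10⁻⁷ J

The assembly work is the sum of pairwise potential energies, U = Σ_{i<j} kqᵢqⱼ/rᵢⱼ.
Pair separations: r₁₂ = 2.60 m, r₁₃ = 2.19 m, r₂₃ = 0.409 m.
U = (6.66×10⁻⁸) + (3.32×10⁻⁸) + (1.99×10⁻⁷) = 2.99×10⁻⁷ J.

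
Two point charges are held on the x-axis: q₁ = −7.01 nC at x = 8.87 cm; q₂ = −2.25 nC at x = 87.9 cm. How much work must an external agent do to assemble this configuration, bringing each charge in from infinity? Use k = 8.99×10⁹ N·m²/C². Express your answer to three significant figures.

The assembly work is the sum of pairwise potential energies, U = Σ_{i<j} kqᵢqⱼ/rᵢⱼ.
Pair separations: r₁₂ = 0.790 m.
U = (1.79×10⁻⁷) = 1.79×10⁻⁷ J.

1.79×10⁻⁷ J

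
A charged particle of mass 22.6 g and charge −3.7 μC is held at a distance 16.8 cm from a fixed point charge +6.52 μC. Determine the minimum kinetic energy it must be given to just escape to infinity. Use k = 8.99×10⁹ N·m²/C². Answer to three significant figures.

To just escape, total mechanical energy must reach zero at infinity: ½mv²_min + U = 0, so ½mv²_min = −U = |kQq|/r.
|U| = |kQq|/r = (8.99×10⁹ N·m²/C²)(6.52×10⁻⁶)(3.70×10⁻⁶)/(0.168) = 1.29 J.

1.29 J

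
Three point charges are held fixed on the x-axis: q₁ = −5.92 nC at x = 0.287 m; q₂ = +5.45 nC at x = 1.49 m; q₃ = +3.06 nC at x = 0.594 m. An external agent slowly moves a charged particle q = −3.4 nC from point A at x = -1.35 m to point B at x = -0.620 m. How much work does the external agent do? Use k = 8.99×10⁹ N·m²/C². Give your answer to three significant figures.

3.97×10⁻⁸ J

For quasistatic motion the external work equals the change in potential energy: W_ext = qΔV = q(V_B − V_A).
At A: distances to the source charges are 1.64 m, 2.84 m, 1.94 m; V_A = Σ kqᵢ/rᵢ = -1.11 V.
At B: distances to the source charges are 0.907 m, 2.11 m, 1.21 m; V_B = Σ kqᵢ/rᵢ = -12.8 V.
ΔV = V_B − V_A = -11.7 V.
W_ext = qΔV = (-3.40×10⁻⁹ C)(-11.7 V) = 3.97×10⁻⁸ J.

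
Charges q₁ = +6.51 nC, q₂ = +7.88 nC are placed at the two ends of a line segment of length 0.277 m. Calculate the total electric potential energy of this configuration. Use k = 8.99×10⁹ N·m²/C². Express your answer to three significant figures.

The work to assemble the configuration equals its total potential energy, U = Σ kqᵢqⱼ/rᵢⱼ over all pairs.
The separation is r = 0.277 m.
U = (1.66×10⁻⁶) = 1.66×10⁻⁶ J.

1.66×10⁻⁶ J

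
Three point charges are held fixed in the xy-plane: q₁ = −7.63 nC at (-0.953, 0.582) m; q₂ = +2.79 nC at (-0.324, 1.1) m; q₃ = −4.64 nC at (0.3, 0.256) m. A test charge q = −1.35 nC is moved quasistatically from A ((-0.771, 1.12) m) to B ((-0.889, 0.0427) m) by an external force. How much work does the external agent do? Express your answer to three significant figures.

For quasistatic motion the external work equals the change in potential energy: W_ext = qΔV = q(V_B − V_A).
At A: distances to the source charges are 0.568 m, 0.447 m, 1.38 m; V_A = Σ kqᵢ/rᵢ = -95.0 V.
At B: distances to the source charges are 0.543 m, 1.20 m, 1.21 m; V_B = Σ kqᵢ/rᵢ = -140 V.
ΔV = V_B − V_A = -44.9 V.
W_ext = qΔV = (-1.35×10⁻⁹ C)(-44.9 V) = 6.06×10⁻⁸ J.

6.06×10⁻⁸ J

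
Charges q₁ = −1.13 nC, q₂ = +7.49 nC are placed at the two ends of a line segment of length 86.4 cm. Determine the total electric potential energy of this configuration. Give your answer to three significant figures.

-8.81×10⁻⁸ J

The assembly work is the sum of pairwise potential energies, U = Σ_{i<j} kqᵢqⱼ/rᵢⱼ.
The separation is r = 0.864 m.
U = (-8.81×10⁻⁸) = -8.81×10⁻⁸ J.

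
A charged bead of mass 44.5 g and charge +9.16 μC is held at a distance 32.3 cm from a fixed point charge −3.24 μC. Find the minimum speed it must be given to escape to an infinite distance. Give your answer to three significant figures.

6.09 m/s

To just escape, total mechanical energy must reach zero at infinity: ½mv²_min + U = 0, so ½mv²_min = −U = |kQq|/r.
|U| = |kQq|/r = (8.99×10⁹ N·m²/C²)(3.24×10⁻⁶)(9.16×10⁻⁶)/(0.323) = 0.826 J.
v_min = √(2|U|/m) = √(2·0.826/0.0445) = 6.09 m/s.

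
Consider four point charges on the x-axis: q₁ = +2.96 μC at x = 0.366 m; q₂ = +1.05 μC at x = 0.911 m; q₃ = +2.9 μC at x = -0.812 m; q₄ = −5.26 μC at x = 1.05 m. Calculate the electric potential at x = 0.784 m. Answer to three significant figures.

-2.34×10⁴ V

Electric potential is a scalar, so the contributions from each charge add algebraically: V = Σ kqᵢ/rᵢ.
Distances from the field point to each charge: r₁ = 0.418 m, r₂ = 0.127 m, r₃ = 1.60 m, r₄ = 0.266 m.
V = k[(2.96×10⁻⁶)/(0.418) + (1.05×10⁻⁶)/(0.127) + (2.90×10⁻⁶)/(1.60) + (-5.26×10⁻⁶)/(0.266)] = -2.34×10⁴ V.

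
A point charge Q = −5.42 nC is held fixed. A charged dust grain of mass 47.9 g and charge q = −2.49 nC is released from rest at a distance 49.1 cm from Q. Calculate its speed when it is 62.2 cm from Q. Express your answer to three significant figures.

Only the electrostatic force acts, so mechanical energy is conserved: ½mv² = U₁ − U₂ = kQq(1/r₁ − 1/r₂).
U₁ − U₂ = (8.99×10⁹ N·m²/C²)(-5.42×10⁻⁹ C)(-2.49×10⁻⁹ C)(1/0.491 − 1/0.622) = 5.20×10⁻⁸ J.
v = √(2·5.20×10⁻⁸/0.0479) = 1.47×10⁻³ m/s.

1.47×10⁻³ m/s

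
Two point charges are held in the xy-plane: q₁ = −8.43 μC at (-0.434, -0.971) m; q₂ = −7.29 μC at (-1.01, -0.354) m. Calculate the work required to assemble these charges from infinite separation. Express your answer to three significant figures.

The work to assemble the configuration equals its total potential energy, U = Σ kqᵢqⱼ/rᵢⱼ over all pairs.
Pair separations: r₁₂ = 0.844 m.
U = (0.655) = 0.655 J.

0.655 J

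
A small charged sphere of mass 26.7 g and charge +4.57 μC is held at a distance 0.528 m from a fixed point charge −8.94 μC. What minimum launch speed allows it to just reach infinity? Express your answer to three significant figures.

7.22 m/s

To just escape, total mechanical energy must reach zero at infinity: ½mv²_min + U = 0, so ½mv²_min = −U = |kQq|/r.
|U| = |kQq|/r = (8.99×10⁹ N·m²/C²)(8.94×10⁻⁶)(4.57×10⁻⁶)/(0.528) = 0.696 J.
v_min = √(2|U|/m) = √(2·0.696/0.0267) = 7.22 m/s.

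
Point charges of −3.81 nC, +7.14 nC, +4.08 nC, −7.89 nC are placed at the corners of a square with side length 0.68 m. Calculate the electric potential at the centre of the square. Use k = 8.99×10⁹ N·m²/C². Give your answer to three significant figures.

Electric potential is a scalar, so the contributions from each charge add algebraically: V = Σ kqᵢ/rᵢ.
The distance from each corner to the centre is a√2/2 = 0.481 m.
V = k[(-3.81×10⁻⁹)/(0.481) + (7.14×10⁻⁹)/(0.481) + (4.08×10⁻⁹)/(0.481) + (-7.89×10⁻⁹)/(0.481)] = -8.97 V.

-8.97 V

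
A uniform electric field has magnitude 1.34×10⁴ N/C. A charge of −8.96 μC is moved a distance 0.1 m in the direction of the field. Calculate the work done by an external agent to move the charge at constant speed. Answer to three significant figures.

0.0120 J

The potential change for a displacement 0.1 m in the direction of the field is ΔV = −Ed = -1340 V.
W_ext = qΔV = 0.0120 J.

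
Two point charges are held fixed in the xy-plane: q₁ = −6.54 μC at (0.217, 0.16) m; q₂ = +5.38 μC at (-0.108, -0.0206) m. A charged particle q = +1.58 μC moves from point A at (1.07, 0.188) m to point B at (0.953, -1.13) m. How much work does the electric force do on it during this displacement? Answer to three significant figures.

The work done by the electric force is W_field = −ΔU = −q(V_B − V_A) = q(V_A − V_B).
At A: distances to the source charges are 0.853 m, 1.20 m; V_A = Σ kqᵢ/rᵢ = -2.85×10⁴ V.
At B: distances to the source charges are 1.49 m, 1.54 m; V_B = Σ kqᵢ/rᵢ = -8080 V.
ΔV = V_B − V_A = 2.04×10⁴ V.
W_field = −qΔV = −(1.58×10⁻⁶ C)(2.04×10⁴ V) = -0.0322 J.

-0.0322 J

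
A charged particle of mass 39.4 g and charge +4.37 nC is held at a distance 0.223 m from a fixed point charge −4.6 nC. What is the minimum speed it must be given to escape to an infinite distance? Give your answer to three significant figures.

To just escape, total mechanical energy must reach zero at infinity: ½mv²_min + U = 0, so ½mv²_min = −U = |kQq|/r.
|U| = |kQq|/r = (8.99×10⁹ N·m²/C²)(4.60×10⁻⁹)(4.37×10⁻⁹)/(0.223) = 8.10×10⁻⁷ J.
v_min = √(2|U|/m) = √(2·8.10×10⁻⁷/0.0394) = 6.41×10⁻³ m/s.

6.41×10⁻³ m/s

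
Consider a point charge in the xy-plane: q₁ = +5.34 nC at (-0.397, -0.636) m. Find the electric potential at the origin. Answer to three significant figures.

64.0 V

Electric potential is a scalar, so the contributions from each charge add algebraically: V = Σ kqᵢ/rᵢ.
Distances from the field point to each charge: r₁ = 0.750 m.
V = k[(5.34×10⁻⁹)/(0.750)] = 64.0 V.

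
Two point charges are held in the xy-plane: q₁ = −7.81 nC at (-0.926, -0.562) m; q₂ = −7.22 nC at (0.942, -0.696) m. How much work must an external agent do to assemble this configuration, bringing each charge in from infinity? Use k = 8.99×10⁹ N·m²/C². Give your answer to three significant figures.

2.71×10⁻⁷ J

The assembly work is the sum of pairwise potential energies, U = Σ_{i<j} kqᵢqⱼ/rᵢⱼ.
Pair separations: r₁₂ = 1.87 m.
U = (2.71×10⁻⁷) = 2.71×10⁻⁷ J.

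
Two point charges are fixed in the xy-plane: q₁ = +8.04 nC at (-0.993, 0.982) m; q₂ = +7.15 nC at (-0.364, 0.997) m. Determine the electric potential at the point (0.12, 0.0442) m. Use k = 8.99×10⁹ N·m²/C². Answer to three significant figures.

Electric potential is a scalar, so the contributions from each charge add algebraically: V = Σ kqᵢ/rᵢ.
Distances from the field point to each charge: r₁ = 1.46 m, r₂ = 1.07 m.
V = k[(8.04×10⁻⁹)/(1.46) + (7.15×10⁻⁹)/(1.07)] = 110 V.

110 V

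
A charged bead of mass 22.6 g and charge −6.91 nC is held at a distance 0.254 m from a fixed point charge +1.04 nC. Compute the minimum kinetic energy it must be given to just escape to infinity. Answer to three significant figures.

2.54×10⁻⁷ J

To just escape, total mechanical energy must reach zero at infinity: ½mv²_min + U = 0, so ½mv²_min = −U = |kQq|/r.
|U| = |kQq|/r = (8.99×10⁹ N·m²/C²)(1.04×10⁻⁹)(6.91×10⁻⁹)/(0.254) = 2.54×10⁻⁷ J.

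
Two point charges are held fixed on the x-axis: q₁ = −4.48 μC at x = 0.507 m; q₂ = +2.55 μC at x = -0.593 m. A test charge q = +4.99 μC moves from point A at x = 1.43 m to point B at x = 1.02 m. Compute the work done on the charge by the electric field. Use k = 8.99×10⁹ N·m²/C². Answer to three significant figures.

The work done by the electric force is W_field = −ΔU = −q(V_B − V_A) = q(V_A − V_B).
At A: distances to the source charges are 0.923 m, 2.02 m; V_A = Σ kqᵢ/rᵢ = -3.23×10⁴ V.
At B: distances to the source charges are 0.513 m, 1.61 m; V_B = Σ kqᵢ/rᵢ = -6.43×10⁴ V.
ΔV = V_B − V_A = -3.20×10⁴ V.
W_field = −qΔV = −(4.99×10⁻⁶ C)(-3.20×10⁴ V) = 0.160 J.

0.160 J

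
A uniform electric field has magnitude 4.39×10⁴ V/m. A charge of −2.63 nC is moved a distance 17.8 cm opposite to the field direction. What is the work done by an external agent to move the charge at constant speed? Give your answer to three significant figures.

-2.06×10⁻⁵ J

The potential change for a displacement 17.8 cm opposite to the field direction is ΔV = +Ed = 7810 V.
W_ext = qΔV = -2.06×10⁻⁵ J.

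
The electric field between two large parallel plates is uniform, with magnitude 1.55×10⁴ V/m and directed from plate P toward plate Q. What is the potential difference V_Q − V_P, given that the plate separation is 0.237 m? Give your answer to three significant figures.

-3670 V

In a uniform field, potential decreases in the direction of E: ΔV = −E·d for a displacement d parallel to E.
Going from P to Q is a displacement of 0.237 m along the field, so V_Q − V_P = −Ed = -3670 V.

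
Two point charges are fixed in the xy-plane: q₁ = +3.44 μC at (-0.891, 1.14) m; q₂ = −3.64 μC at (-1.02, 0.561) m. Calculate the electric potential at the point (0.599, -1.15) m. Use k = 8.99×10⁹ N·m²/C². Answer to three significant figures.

-2570 V

The total potential is the scalar sum of each charge's contribution, V = Σ kqᵢ/rᵢ.
Distances from the field point to each charge: r₁ = 2.73 m, r₂ = 2.36 m.
V = k[(3.44×10⁻⁶)/(2.73) + (-3.64×10⁻⁶)/(2.36)] = -2570 V.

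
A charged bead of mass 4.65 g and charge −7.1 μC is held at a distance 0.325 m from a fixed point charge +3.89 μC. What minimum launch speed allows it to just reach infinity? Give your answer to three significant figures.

18.1 m/s

To just escape, total mechanical energy must reach zero at infinity: ½mv²_min + U = 0, so ½mv²_min = −U = |kQq|/r.
|U| = |kQq|/r = (8.99×10⁹ N·m²/C²)(3.89×10⁻⁶)(7.10×10⁻⁶)/(0.325) = 0.764 J.
v_min = √(2|U|/m) = √(2·0.764/4.65×10⁻³) = 18.1 m/s.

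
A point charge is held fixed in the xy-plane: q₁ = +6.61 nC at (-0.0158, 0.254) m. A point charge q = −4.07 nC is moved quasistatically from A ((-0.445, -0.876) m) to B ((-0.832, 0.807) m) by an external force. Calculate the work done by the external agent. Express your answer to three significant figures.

-4.52×10⁻⁸ J

For quasistatic motion the external work equals the change in potential energy: W_ext = qΔV = q(V_B − V_A).
At A: distance to the source charge is 1.21 m; V_A = kq₁/r = 49.2 V.
At B: distance to the source charge is 0.986 m; V_B = kq₁/r = 60.3 V.
ΔV = V_B − V_A = 11.1 V.
W_ext = qΔV = (-4.07×10⁻⁹ C)(11.1 V) = -4.52×10⁻⁸ J.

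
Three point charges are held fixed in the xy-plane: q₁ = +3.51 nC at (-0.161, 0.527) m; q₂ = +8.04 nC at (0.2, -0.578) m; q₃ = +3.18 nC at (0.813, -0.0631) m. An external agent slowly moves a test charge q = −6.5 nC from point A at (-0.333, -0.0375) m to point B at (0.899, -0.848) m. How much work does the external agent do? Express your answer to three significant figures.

1.48×10⁻⁷ J

For quasistatic motion the external work equals the change in potential energy: W_ext = qΔV = q(V_B − V_A).
At A: distances to the source charges are 0.590 m, 0.759 m, 1.15 m; V_A = Σ kqᵢ/rᵢ = 174 V.
At B: distances to the source charges are 1.74 m, 0.749 m, 0.790 m; V_B = Σ kqᵢ/rᵢ = 151 V.
ΔV = V_B − V_A = -22.8 V.
W_ext = qΔV = (-6.50×10⁻⁹ C)(-22.8 V) = 1.48×10⁻⁷ J.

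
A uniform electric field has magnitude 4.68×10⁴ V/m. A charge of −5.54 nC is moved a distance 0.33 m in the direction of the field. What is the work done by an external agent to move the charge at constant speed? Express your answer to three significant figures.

The potential change for a displacement 0.33 m in the direction of the field is ΔV = −Ed = -1.54×10⁴ V.
W_ext = qΔV = 8.56×10⁻⁵ J.

8.56×10⁻⁵ J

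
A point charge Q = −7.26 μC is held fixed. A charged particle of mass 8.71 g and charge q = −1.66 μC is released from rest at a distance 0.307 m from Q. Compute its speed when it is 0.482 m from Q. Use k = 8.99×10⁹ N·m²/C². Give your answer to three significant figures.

Only the electrostatic force acts, so mechanical energy is conserved: ½mv² = U₁ − U₂ = kQq(1/r₁ − 1/r₂).
U₁ − U₂ = (8.99×10⁹ N·m²/C²)(-7.26×10⁻⁶ C)(-1.66×10⁻⁶ C)(1/0.307 − 1/0.482) = 0.128 J.
v = √(2·0.128/8.71×10⁻³) = 5.42 m/s.

5.42 m/s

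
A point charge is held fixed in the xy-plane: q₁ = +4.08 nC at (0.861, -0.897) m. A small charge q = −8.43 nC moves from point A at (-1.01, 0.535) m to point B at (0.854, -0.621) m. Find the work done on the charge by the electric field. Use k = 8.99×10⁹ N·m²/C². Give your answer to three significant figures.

The work done by the electric force is W_field = −ΔU = −q(V_B − V_A) = q(V_A − V_B).
At A: distance to the source charge is 2.36 m; V_A = kq₁/r = 15.6 V.
At B: distance to the source charge is 0.276 m; V_B = kq₁/r = 133 V.
ΔV = V_B − V_A = 117 V.
W_field = −qΔV = −(-8.43×10⁻⁹ C)(117 V) = 9.89×10⁻⁷ J.

9.89×10⁻⁷ J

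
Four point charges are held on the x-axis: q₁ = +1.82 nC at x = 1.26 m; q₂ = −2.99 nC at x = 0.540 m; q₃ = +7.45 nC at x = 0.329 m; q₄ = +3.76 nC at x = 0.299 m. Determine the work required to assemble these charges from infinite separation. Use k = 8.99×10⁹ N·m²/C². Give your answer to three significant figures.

7.15×10⁻⁶ J

The work to assemble the configuration equals its total potential energy, U = Σ kqᵢqⱼ/rᵢⱼ over all pairs.
Pair separations: r₁₂ = 0.720 m, r₁₃ = 0.931 m, r₁₄ = 0.961 m, r₂₃ = 0.211 m, r₂₄ = 0.241 m, r₃₄ = 0.0300 m.
Summing all 6 pair terms gives U = 7.15×10⁻⁶ J.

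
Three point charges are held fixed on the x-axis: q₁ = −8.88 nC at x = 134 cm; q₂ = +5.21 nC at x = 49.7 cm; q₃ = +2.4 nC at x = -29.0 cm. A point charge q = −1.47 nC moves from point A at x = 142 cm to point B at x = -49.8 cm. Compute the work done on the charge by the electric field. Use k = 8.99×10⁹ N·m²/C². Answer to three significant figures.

1.53×10⁻⁶ J

The work done by the electric force is W_field = −ΔU = −q(V_B − V_A) = q(V_A − V_B).
At A: distances to the source charges are 0.0800 m, 0.923 m, 1.71 m; V_A = Σ kqᵢ/rᵢ = -935 V.
At B: distances to the source charges are 1.84 m, 0.995 m, 0.208 m; V_B = Σ kqᵢ/rᵢ = 107 V.
ΔV = V_B − V_A = 1040 V.
W_field = −qΔV = −(-1.47×10⁻⁹ C)(1040 V) = 1.53×10⁻⁶ J.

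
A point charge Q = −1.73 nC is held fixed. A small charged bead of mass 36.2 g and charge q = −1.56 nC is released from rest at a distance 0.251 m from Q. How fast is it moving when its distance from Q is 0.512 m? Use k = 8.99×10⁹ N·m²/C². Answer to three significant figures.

Only the electrostatic force acts, so mechanical energy is conserved: ½mv² = U₁ − U₂ = kQq(1/r₁ − 1/r₂).
U₁ − U₂ = (8.99×10⁹ N·m²/C²)(-1.73×10⁻⁹ C)(-1.56×10⁻⁹ C)(1/0.251 − 1/0.512) = 4.93×10⁻⁸ J.
v = √(2·4.93×10⁻⁸/0.0362) = 1.65×10⁻³ m/s.

1.65×10⁻³ m/s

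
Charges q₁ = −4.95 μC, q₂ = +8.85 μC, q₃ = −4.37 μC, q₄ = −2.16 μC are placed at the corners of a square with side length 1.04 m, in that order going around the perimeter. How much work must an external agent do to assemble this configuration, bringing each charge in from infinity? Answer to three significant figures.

-0.524 J

The assembly work is the sum of pairwise potential energies, U = Σ_{i<j} kqᵢqⱼ/rᵢⱼ.
The four side pairs have separation 1.04 m and the two diagonal pairs 1.47 m.
Summing all 6 pair terms gives U = -0.524 J.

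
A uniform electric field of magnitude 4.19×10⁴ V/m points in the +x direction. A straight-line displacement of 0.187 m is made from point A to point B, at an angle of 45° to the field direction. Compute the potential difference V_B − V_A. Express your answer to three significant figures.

-5540 V

Only the component of displacement along E changes the potential: ΔV = −E·d·cosθ.
ΔV = −(4.19×10⁴ V/m)(0.187 m)cos45° = -5540 V.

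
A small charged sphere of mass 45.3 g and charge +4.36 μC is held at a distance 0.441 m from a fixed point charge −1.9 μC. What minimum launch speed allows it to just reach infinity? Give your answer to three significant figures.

2.73 m/s

To just escape, total mechanical energy must reach zero at infinity: ½mv²_min + U = 0, so ½mv²_min = −U = |kQq|/r.
|U| = |kQq|/r = (8.99×10⁹ N·m²/C²)(1.90×10⁻⁶)(4.36×10⁻⁶)/(0.441) = 0.169 J.
v_min = √(2|U|/m) = √(2·0.169/0.0453) = 2.73 m/s.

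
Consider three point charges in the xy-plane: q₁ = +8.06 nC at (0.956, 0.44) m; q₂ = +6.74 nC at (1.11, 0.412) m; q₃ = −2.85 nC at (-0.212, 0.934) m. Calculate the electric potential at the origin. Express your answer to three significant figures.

The total potential is the scalar sum of each charge's contribution, V = Σ kqᵢ/rᵢ.
Distances from the field point to each charge: r₁ = 1.05 m, r₂ = 1.18 m, r₃ = 0.958 m.
V = k[(8.06×10⁻⁹)/(1.05) + (6.74×10⁻⁹)/(1.18) + (-2.85×10⁻⁹)/(0.958)] = 93.3 V.

93.3 V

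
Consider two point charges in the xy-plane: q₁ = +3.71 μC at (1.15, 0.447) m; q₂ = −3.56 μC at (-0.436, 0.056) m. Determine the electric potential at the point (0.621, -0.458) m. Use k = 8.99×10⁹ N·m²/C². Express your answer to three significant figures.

4590 V

The total potential is the scalar sum of each charge's contribution, V = Σ kqᵢ/rᵢ.
Distances from the field point to each charge: r₁ = 1.05 m, r₂ = 1.18 m.
V = k[(3.71×10⁻⁶)/(1.05) + (-3.56×10⁻⁶)/(1.18)] = 4590 V.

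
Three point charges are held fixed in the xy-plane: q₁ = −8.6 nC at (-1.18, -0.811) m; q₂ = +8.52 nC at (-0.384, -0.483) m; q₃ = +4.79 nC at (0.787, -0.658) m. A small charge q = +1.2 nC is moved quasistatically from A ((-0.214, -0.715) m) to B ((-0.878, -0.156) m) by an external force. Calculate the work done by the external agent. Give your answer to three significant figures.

-2.19×10⁻⁷ J

For quasistatic motion the external work equals the change in potential energy: W_ext = qΔV = q(V_B − V_A).
At A: distances to the source charges are 0.971 m, 0.288 m, 1.00 m; V_A = Σ kqᵢ/rᵢ = 230 V.
At B: distances to the source charges are 0.721 m, 0.592 m, 1.74 m; V_B = Σ kqᵢ/rᵢ = 46.9 V.
ΔV = V_B − V_A = -183 V.
W_ext = qΔV = (1.20×10⁻⁹ C)(-183 V) = -2.19×10⁻⁷ J.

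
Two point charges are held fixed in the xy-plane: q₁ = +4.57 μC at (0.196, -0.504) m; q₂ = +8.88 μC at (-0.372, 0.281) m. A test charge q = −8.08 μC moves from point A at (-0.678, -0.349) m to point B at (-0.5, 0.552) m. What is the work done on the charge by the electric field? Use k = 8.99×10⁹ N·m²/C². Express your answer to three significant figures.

The work done by the electric force is W_field = −ΔU = −q(V_B − V_A) = q(V_A − V_B).
At A: distances to the source charges are 0.888 m, 0.700 m; V_A = Σ kqᵢ/rᵢ = 1.60×10⁵ V.
At B: distances to the source charges are 1.26 m, 0.300 m; V_B = Σ kqᵢ/rᵢ = 2.99×10⁵ V.
ΔV = V_B − V_A = 1.39×10⁵ V.
W_field = −qΔV = −(-8.08×10⁻⁶ C)(1.39×10⁵ V) = 1.12 J.

1.12 J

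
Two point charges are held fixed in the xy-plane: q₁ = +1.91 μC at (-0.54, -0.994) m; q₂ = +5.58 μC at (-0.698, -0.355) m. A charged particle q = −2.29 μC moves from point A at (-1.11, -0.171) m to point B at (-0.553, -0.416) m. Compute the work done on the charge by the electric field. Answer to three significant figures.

The work done by the electric force is W_field = −ΔU = −q(V_B − V_A) = q(V_A − V_B).
At A: distances to the source charges are 1.00 m, 0.451 m; V_A = Σ kqᵢ/rᵢ = 1.28×10⁵ V.
At B: distances to the source charges are 0.578 m, 0.157 m; V_B = Σ kqᵢ/rᵢ = 3.49×10⁵ V.
ΔV = V_B − V_A = 2.20×10⁵ V.
W_field = −qΔV = −(-2.29×10⁻⁶ C)(2.20×10⁵ V) = 0.504 J.

0.504 J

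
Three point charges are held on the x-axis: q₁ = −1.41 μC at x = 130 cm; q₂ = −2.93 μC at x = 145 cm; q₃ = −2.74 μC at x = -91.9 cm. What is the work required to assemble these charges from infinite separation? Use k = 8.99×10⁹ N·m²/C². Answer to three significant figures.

The assembly work is the sum of pairwise potential energies, U = Σ_{i<j} kqᵢqⱼ/rᵢⱼ.
Pair separations: r₁₂ = 0.150 m, r₁₃ = 2.22 m, r₂₃ = 2.37 m.
U = (0.248) + (0.0157) + (0.0305) = 0.294 J.

0.294 J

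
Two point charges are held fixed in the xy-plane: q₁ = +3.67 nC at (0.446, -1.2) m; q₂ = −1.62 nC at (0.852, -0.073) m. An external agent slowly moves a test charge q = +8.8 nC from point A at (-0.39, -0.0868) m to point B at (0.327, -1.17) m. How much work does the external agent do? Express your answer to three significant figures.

For quasistatic motion the external work equals the change in potential energy: W_ext = qΔV = q(V_B − V_A).
At A: distances to the source charges are 1.39 m, 1.24 m; V_A = Σ kqᵢ/rᵢ = 12.0 V.
At B: distances to the source charges are 0.123 m, 1.22 m; V_B = Σ kqᵢ/rᵢ = 257 V.
ΔV = V_B − V_A = 245 V.
W_ext = qΔV = (8.80×10⁻⁹ C)(245 V) = 2.16×10⁻⁶ J.

2.16×10⁻⁶ J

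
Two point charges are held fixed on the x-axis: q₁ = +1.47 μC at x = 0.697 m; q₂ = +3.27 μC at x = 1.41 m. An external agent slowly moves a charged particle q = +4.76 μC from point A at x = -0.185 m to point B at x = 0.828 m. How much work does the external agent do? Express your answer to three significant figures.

For quasistatic motion the external work equals the change in potential energy: W_ext = qΔV = q(V_B − V_A).
At A: distances to the source charges are 0.882 m, 1.59 m; V_A = Σ kqᵢ/rᵢ = 3.34×10⁴ V.
At B: distances to the source charges are 0.131 m, 0.582 m; V_B = Σ kqᵢ/rᵢ = 1.51×10⁵ V.
ΔV = V_B − V_A = 1.18×10⁵ V.
W_ext = qΔV = (4.76×10⁻⁶ C)(1.18×10⁵ V) = 0.562 J.

0.562 J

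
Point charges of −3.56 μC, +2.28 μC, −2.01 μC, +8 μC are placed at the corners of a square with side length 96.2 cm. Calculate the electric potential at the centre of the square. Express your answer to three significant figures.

Electric potential is a scalar, so the contributions from each charge add algebraically: V = Σ kqᵢ/rᵢ.
The distance from each corner to the centre is a√2/2 = 0.680 m.
V = k[(-3.56×10⁻⁶)/(0.680) + (2.28×10⁻⁶)/(0.680) + (-2.01×10⁻⁶)/(0.680) + (8.00×10⁻⁶)/(0.680)] = 6.22×10⁴ V.

6.22×10⁴ V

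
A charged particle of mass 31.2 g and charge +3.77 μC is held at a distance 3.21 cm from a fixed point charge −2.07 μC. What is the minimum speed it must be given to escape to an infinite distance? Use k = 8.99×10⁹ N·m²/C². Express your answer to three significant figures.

11.8 m/s

To just escape, total mechanical energy must reach zero at infinity: ½mv²_min + U = 0, so ½mv²_min = −U = |kQq|/r.
|U| = |kQq|/r = (8.99×10⁹ N·m²/C²)(2.07×10⁻⁶)(3.77×10⁻⁶)/(0.0321) = 2.19 J.
v_min = √(2|U|/m) = √(2·2.19/0.0312) = 11.8 m/s.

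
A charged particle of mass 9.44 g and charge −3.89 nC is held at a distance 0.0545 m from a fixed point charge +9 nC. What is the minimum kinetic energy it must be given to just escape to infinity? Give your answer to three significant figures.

5.78×10⁻⁶ J

To just escape, total mechanical energy must reach zero at infinity: ½mv²_min + U = 0, so ½mv²_min = −U = |kQq|/r.
|U| = |kQq|/r = (8.99×10⁹ N·m²/C²)(9.00×10⁻⁹)(3.89×10⁻⁹)/(0.0545) = 5.78×10⁻⁶ J.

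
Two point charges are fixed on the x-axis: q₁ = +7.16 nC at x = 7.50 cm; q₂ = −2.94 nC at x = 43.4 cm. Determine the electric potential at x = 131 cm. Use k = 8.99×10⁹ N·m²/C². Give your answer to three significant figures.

21.9 V

The total potential is the scalar sum of each charge's contribution, V = Σ kqᵢ/rᵢ.
Distances from the field point to each charge: r₁ = 1.24 m, r₂ = 0.876 m.
V = k[(7.16×10⁻⁹)/(1.24) + (-2.94×10⁻⁹)/(0.876)] = 21.9 V.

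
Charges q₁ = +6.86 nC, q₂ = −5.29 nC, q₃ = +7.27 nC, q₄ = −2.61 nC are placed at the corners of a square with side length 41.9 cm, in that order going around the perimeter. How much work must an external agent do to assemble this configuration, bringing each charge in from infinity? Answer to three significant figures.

The work to assemble the configuration equals its total potential energy, U = Σ kqᵢqⱼ/rᵢⱼ over all pairs.
The four side pairs have separation 0.419 m and the two diagonal pairs 0.593 m.
Summing all 6 pair terms gives U = -1.43×10⁻⁶ J.

-1.43×10⁻⁶ J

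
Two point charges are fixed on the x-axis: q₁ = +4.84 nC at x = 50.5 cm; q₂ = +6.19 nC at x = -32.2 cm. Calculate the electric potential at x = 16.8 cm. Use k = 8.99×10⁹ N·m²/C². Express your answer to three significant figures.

Electric potential is a scalar, so the contributions from each charge add algebraically: V = Σ kqᵢ/rᵢ.
Distances from the field point to each charge: r₁ = 0.337 m, r₂ = 0.490 m.
V = k[(4.84×10⁻⁹)/(0.337) + (6.19×10⁻⁹)/(0.490)] = 243 V.

243 V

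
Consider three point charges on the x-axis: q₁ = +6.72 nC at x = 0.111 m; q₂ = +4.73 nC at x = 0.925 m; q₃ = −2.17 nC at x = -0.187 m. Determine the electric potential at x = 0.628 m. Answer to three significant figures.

The total potential is the scalar sum of each charge's contribution, V = Σ kqᵢ/rᵢ.
Distances from the field point to each charge: r₁ = 0.517 m, r₂ = 0.297 m, r₃ = 0.815 m.
V = k[(6.72×10⁻⁹)/(0.517) + (4.73×10⁻⁹)/(0.297) + (-2.17×10⁻⁹)/(0.815)] = 236 V.

236 V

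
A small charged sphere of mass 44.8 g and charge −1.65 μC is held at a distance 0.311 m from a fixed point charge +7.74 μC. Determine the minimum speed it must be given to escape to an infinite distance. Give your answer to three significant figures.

To just escape, total mechanical energy must reach zero at infinity: ½mv²_min + U = 0, so ½mv²_min = −U = |kQq|/r.
|U| = |kQq|/r = (8.99×10⁹ N·m²/C²)(7.74×10⁻⁶)(1.65×10⁻⁶)/(0.311) = 0.369 J.
v_min = √(2|U|/m) = √(2·0.369/0.0448) = 4.06 m/s.

4.06 m/s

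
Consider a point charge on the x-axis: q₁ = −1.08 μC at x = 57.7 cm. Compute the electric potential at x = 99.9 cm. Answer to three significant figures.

The total potential is the scalar sum of each charge's contribution, V = Σ kqᵢ/rᵢ.
V = k[(-1.08×10⁻⁶)/(0.422)] = -2.30×10⁴ V.

-2.30×10⁴ V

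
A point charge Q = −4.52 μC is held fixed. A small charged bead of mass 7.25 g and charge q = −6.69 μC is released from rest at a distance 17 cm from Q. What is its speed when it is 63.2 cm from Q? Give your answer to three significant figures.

Only the electrostatic force acts, so mechanical energy is conserved: ½mv² = U₁ − U₂ = kQq(1/r₁ − 1/r₂).
U₁ − U₂ = (8.99×10⁹ N·m²/C²)(-4.52×10⁻⁶ C)(-6.69×10⁻⁶ C)(1/0.170 − 1/0.632) = 1.17 J.
v = √(2·1.17/7.25×10⁻³) = 18.0 m/s.

18.0 m/s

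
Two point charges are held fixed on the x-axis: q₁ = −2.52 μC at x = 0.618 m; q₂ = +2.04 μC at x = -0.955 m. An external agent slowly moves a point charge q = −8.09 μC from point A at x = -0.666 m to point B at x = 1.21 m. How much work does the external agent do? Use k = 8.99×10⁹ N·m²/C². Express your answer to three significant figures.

0.612 J

For quasistatic motion the external work equals the change in potential energy: W_ext = qΔV = q(V_B − V_A).
At A: distances to the source charges are 1.28 m, 0.289 m; V_A = Σ kqᵢ/rᵢ = 4.58×10⁴ V.
At B: distances to the source charges are 0.592 m, 2.17 m; V_B = Σ kqᵢ/rᵢ = -2.98×10⁴ V.
ΔV = V_B − V_A = -7.56×10⁴ V.
W_ext = qΔV = (-8.09×10⁻⁶ C)(-7.56×10⁴ V) = 0.612 J.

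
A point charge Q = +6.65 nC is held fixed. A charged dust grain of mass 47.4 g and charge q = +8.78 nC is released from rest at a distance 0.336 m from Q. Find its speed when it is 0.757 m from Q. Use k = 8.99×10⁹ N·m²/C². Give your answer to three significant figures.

Only the electrostatic force acts, so mechanical energy is conserved: ½mv² = U₁ − U₂ = kQq(1/r₁ − 1/r₂).
U₁ − U₂ = (8.99×10⁹ N·m²/C²)(6.65×10⁻⁹ C)(8.78×10⁻⁹ C)(1/0.336 − 1/0.757) = 8.69×10⁻⁷ J.
v = √(2·8.69×10⁻⁷/0.0474) = 6.05×10⁻³ m/s.

6.05×10⁻³ m/s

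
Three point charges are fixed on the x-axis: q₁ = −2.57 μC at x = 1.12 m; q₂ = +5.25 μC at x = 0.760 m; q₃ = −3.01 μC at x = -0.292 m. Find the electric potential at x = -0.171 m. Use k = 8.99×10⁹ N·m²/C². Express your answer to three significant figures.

Electric potential is a scalar, so the contributions from each charge add algebraically: V = Σ kqᵢ/rᵢ.
Distances from the field point to each charge: r₁ = 1.29 m, r₂ = 0.931 m, r₃ = 0.121 m.
V = k[(-2.57×10⁻⁶)/(1.29) + (5.25×10⁻⁶)/(0.931) + (-3.01×10⁻⁶)/(0.121)] = -1.91×10⁵ V.

-1.91×10⁵ V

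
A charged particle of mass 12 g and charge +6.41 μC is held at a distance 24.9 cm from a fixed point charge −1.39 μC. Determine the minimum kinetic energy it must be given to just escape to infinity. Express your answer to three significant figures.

0.322 J

To just escape, total mechanical energy must reach zero at infinity: ½mv²_min + U = 0, so ½mv²_min = −U = |kQq|/r.
|U| = |kQq|/r = (8.99×10⁹ N·m²/C²)(1.39×10⁻⁶)(6.41×10⁻⁶)/(0.249) = 0.322 J.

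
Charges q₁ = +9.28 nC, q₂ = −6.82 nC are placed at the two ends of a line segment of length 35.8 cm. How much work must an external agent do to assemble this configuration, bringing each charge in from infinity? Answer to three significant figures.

The assembly work is the sum of pairwise potential energies, U = Σ_{i<j} kqᵢqⱼ/rᵢⱼ.
The separation is r = 0.358 m.
U = (-1.59×10⁻⁶) = -1.59×10⁻⁶ J.

-1.59×10⁻⁶ J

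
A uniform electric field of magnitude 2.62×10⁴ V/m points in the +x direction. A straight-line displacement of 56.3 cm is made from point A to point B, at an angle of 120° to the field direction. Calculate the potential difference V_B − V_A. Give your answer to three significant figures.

Only the component of displacement along E changes the potential: ΔV = −E·d·cosθ.
ΔV = −(2.62×10⁴ V/m)(0.563 m)cos120° = 7380 V.

7380 V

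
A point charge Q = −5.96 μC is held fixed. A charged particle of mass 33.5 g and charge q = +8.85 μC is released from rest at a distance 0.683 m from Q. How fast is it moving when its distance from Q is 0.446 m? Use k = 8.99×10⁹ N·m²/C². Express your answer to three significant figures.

Only the electrostatic force acts, so mechanical energy is conserved: ½mv² = U₁ − U₂ = kQq(1/r₁ − 1/r₂).
U₁ − U₂ = (8.99×10⁹ N·m²/C²)(-5.96×10⁻⁶ C)(8.85×10⁻⁶ C)(1/0.683 − 1/0.446) = 0.369 J.
v = √(2·0.369/0.0335) = 4.69 m/s.

4.69 m/s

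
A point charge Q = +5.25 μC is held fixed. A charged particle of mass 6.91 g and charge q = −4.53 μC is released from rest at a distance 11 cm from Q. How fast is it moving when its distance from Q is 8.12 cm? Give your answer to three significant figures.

14.1 m/s

Only the electrostatic force acts, so mechanical energy is conserved: ½mv² = U₁ − U₂ = kQq(1/r₁ − 1/r₂).
U₁ − U₂ = (8.99×10⁹ N·m²/C²)(5.25×10⁻⁶ C)(-4.53×10⁻⁶ C)(1/0.110 − 1/0.0812) = 0.689 J.
v = √(2·0.689/6.91×10⁻³) = 14.1 m/s.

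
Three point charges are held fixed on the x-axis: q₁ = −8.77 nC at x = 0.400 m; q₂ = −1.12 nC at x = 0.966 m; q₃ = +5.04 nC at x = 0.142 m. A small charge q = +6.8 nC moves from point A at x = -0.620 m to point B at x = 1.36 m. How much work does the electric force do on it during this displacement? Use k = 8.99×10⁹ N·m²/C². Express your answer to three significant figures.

3.15×10⁻⁷ J

The work done by the electric force is W_field = −ΔU = −q(V_B − V_A) = q(V_A − V_B).
At A: distances to the source charges are 1.02 m, 1.59 m, 0.762 m; V_A = Σ kqᵢ/rᵢ = -24.2 V.
At B: distances to the source charges are 0.960 m, 0.394 m, 1.22 m; V_B = Σ kqᵢ/rᵢ = -70.5 V.
ΔV = V_B − V_A = -46.3 V.
W_field = −qΔV = −(6.80×10⁻⁹ C)(-46.3 V) = 3.15×10⁻⁷ J.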